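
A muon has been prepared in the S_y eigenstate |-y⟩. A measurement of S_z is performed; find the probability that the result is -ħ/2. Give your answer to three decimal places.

0.500

In the S_z basis, |-y⟩ = (|↑⟩ - i|↓⟩)/√2 and |-z⟩ = |↓⟩.
|⟨-z|-y⟩|² = 1/2.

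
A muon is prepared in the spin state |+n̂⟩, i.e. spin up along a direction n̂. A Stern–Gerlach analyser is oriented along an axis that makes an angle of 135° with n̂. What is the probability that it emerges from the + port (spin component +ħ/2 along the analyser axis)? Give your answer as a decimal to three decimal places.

For spin-½, the probability of finding spin-up along an axis at angle θ to the initial spin direction is cos²(θ/2); spin-down is sin²(θ/2).
θ = 135°, so P = cos²(67.5°) ≈ 0.146.

0.146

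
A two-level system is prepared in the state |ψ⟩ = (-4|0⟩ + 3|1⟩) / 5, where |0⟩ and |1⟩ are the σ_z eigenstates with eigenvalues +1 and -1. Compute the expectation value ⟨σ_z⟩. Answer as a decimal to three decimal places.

0.280

⟨σ_z⟩ = |a|² - |b|² divided by |a|²+|b|², with a, b the |0⟩, |1⟩ amplitudes.
= (16 - 9)/25 = 7/25.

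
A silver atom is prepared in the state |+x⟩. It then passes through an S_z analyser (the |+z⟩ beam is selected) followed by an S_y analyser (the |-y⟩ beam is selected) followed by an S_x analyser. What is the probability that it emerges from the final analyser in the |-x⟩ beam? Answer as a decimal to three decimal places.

First analyser (S_z): from |+x⟩, P(|+z⟩) = 1/2.
After stage 1 the state is |+z⟩; P(|-y⟩) = |⟨-y|+z⟩|² = 1/2.
After stage 2 the state is |-y⟩; P(|-x⟩) = |⟨-x|-y⟩|² = 1/2.
Joint probability = 1/2 × 1/2 × 1/2 = 0.125.

0.125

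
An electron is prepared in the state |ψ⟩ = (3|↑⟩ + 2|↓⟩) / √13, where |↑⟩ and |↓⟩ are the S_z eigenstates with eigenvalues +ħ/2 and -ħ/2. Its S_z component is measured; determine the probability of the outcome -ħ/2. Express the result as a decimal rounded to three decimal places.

The -ħ/2 outcome corresponds to |↓⟩. Its amplitude in |ψ⟩ is 2/√13.
P = |2|² / 13 = 4/13.

0.308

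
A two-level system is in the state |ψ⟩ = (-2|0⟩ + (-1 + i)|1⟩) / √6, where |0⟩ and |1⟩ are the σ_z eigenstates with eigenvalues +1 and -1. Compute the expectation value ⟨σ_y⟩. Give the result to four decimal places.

-0.6667

⟨σ_y⟩ = 2 Im(a* b)/(|a|²+|b|²) with a = -2, b = (-1 + i).
a* b = (2 - 2i), so ⟨σ_y⟩ = -4/6.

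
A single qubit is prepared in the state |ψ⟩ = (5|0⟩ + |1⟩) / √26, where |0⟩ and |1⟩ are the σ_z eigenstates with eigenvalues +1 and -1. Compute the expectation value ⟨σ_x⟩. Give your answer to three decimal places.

⟨σ_x⟩ = 2 Re(a* b)/(|a|²+|b|²) with a = 5, b = 1.
a* b = 5, so ⟨σ_x⟩ = 10/26.

0.385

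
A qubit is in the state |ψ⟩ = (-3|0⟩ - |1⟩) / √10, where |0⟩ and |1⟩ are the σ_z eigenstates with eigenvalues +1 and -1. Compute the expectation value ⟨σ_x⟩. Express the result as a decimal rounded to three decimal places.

0.600

⟨σ_x⟩ = 2 Re(a* b)/(|a|²+|b|²) with a = -3, b = -1.
a* b = 3, so ⟨σ_x⟩ = 6/10.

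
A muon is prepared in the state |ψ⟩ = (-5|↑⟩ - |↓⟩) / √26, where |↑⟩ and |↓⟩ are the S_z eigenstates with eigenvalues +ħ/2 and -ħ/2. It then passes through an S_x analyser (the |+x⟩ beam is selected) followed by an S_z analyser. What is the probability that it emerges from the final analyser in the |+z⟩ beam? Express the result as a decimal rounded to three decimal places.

0.346

First analyser (S_x): P(|+x⟩) = |⟨+x|ψ⟩|² = 36/52.
After stage 1 the state is |+x⟩; P(|+z⟩) = |⟨+z|+x⟩|² = 1/2.
Joint probability = 36/52 × 1/2 = 0.346.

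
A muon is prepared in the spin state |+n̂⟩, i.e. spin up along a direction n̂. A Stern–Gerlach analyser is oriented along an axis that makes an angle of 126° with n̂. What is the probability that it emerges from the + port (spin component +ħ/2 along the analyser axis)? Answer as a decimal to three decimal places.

For spin-½, the probability of finding spin-up along an axis at angle θ to the initial spin direction is cos²(θ/2); spin-down is sin²(θ/2).
θ = 126°, so P = cos²(63°) ≈ 0.206.

0.206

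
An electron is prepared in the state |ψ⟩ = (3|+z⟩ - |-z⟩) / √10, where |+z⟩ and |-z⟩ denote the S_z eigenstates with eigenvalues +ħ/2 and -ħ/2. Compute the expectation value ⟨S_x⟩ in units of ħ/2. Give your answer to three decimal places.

⟨σ_x⟩ = 2 Re(a* b)/(|a|²+|b|²) with a = 3, b = -1.
a* b = -3, so ⟨σ_x⟩ = -6/10.
⟨S_x⟩ = (ħ/2)·⟨σ_x⟩.

-0.600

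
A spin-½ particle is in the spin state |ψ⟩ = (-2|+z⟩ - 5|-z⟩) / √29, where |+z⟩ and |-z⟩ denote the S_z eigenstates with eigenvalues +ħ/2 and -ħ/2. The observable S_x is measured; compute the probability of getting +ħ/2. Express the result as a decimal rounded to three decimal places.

|+x⟩ = (|+z⟩ + |-z⟩)/√2, so ⟨+x|ψ⟩ = (-7) / (√2·√29).
P = |-7|² / 58 = 49/58.

0.845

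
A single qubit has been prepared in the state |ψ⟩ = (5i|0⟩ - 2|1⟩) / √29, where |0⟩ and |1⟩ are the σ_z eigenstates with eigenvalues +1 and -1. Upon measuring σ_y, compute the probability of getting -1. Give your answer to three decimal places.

|-y⟩ = (|0⟩ - i|1⟩)/√2, so ⟨-y|ψ⟩ = (3i) / (√2·√29).
P = |3i|² / 58 = 9/58.

0.155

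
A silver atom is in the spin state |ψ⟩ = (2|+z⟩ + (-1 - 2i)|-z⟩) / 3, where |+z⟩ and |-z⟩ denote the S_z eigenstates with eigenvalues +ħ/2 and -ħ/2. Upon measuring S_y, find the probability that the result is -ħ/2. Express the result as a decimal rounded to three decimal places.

0.944

|-y⟩ = (|+z⟩ - i|-z⟩)/√2, so ⟨-y|ψ⟩ = (4 - i) / (√2·3).
P = |4 - i|² / 18 = 17/18.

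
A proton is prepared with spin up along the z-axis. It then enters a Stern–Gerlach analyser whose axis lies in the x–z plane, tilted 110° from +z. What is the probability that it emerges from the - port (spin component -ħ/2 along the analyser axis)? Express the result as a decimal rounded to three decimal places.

For spin-½, the probability of finding spin-up along an axis at angle θ to the initial spin direction is cos²(θ/2); spin-down is sin²(θ/2).
θ = 110°, so P = sin²(55°) ≈ 0.671.

0.671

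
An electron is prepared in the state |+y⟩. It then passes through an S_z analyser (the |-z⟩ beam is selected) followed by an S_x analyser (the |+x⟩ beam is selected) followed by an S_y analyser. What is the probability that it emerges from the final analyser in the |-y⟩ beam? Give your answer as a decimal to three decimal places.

First analyser (S_z): from |+y⟩, P(|-z⟩) = 1/2.
After stage 1 the state is |-z⟩; P(|+x⟩) = |⟨+x|-z⟩|² = 1/2.
After stage 2 the state is |+x⟩; P(|-y⟩) = |⟨-y|+x⟩|² = 1/2.
Joint probability = 1/2 × 1/2 × 1/2 = 0.125.

0.125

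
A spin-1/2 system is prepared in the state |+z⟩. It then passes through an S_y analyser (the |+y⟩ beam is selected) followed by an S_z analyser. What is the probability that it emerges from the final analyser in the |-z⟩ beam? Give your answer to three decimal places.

0.250

First analyser (S_y): from |+z⟩, P(|+y⟩) = 1/2.
After stage 1 the state is |+y⟩; P(|-z⟩) = |⟨-z|+y⟩|² = 1/2.
Joint probability = 1/2 × 1/2 = 0.250.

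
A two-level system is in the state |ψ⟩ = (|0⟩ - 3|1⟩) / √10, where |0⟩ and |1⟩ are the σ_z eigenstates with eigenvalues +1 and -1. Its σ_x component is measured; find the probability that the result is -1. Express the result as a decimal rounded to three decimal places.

|-x⟩ = (|0⟩ - |1⟩)/√2, so ⟨-x|ψ⟩ = (4) / (√2·√10).
P = |4|² / 20 = 16/20.

0.800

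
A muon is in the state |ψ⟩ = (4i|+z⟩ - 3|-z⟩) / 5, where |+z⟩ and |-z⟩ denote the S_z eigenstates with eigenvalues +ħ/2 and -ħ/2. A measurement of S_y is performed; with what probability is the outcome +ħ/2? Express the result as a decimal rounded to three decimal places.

0.980

|+y⟩ = (|+z⟩ + i|-z⟩)/√2, so ⟨+y|ψ⟩ = (7i) / (√2·5).
P = |7i|² / 50 = 49/50.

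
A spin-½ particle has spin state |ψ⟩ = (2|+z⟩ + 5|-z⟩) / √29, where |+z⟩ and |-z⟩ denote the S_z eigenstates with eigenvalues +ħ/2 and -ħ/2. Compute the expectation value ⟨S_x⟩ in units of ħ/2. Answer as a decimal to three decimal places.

⟨σ_x⟩ = 2 Re(a* b)/(|a|²+|b|²) with a = 2, b = 5.
a* b = 10, so ⟨σ_x⟩ = 20/29.
⟨S_x⟩ = (ħ/2)·⟨σ_x⟩.

0.690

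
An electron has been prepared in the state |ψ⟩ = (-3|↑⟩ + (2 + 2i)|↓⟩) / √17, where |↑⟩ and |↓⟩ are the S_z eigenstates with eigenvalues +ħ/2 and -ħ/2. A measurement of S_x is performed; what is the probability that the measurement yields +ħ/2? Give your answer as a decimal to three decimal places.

|+x⟩ = (|↑⟩ + |↓⟩)/√2, so ⟨+x|ψ⟩ = (-1 + 2i) / (√2·√17).
P = |-1 + 2i|² / 34 = 5/34.

0.147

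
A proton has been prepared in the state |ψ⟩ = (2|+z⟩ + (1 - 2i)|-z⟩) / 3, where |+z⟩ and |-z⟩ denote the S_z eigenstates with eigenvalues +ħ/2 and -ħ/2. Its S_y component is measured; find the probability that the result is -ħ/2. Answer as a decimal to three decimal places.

0.944

|-y⟩ = (|+z⟩ - i|-z⟩)/√2, so ⟨-y|ψ⟩ = (4 + i) / (√2·3).
P = |4 + i|² / 18 = 17/18.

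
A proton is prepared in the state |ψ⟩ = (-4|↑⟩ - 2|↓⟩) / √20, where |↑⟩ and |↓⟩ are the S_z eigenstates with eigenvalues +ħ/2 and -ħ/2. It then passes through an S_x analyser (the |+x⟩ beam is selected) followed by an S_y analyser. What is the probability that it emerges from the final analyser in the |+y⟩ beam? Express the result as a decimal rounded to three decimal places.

First analyser (S_x): P(|+x⟩) = |⟨+x|ψ⟩|² = 36/40.
After stage 1 the state is |+x⟩; P(|+y⟩) = |⟨+y|+x⟩|² = 1/2.
Joint probability = 36/40 × 1/2 = 0.450.

0.450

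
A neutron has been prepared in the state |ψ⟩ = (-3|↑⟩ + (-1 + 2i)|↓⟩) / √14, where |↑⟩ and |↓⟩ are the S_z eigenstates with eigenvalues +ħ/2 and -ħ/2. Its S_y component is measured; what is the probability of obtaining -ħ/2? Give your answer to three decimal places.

0.929

|-y⟩ = (|↑⟩ - i|↓⟩)/√2, so ⟨-y|ψ⟩ = (-5 - i) / (√2·√14).
P = |-5 - i|² / 28 = 26/28.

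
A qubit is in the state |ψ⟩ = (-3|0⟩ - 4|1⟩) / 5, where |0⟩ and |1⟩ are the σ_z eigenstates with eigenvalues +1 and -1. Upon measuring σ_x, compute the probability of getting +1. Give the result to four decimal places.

0.9800

|+x⟩ = (|0⟩ + |1⟩)/√2, so ⟨+x|ψ⟩ = (-7) / (√2·5).
P = |-7|² / 50 = 49/50.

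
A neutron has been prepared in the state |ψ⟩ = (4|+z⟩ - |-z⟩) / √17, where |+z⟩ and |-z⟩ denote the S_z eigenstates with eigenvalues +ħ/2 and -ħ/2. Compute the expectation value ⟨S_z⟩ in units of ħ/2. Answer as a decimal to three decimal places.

0.882

⟨σ_z⟩ = |a|² - |b|² divided by |a|²+|b|², with a, b the |+z⟩, |-z⟩ amplitudes.
= (16 - 1)/17 = 15/17.
⟨S_z⟩ = (ħ/2)·⟨σ_z⟩.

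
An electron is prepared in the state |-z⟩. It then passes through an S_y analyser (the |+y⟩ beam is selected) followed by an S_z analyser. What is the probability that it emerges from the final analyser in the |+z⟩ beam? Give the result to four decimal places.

0.2500

First analyser (S_y): from |-z⟩, P(|+y⟩) = 1/2.
After stage 1 the state is |+y⟩; P(|+z⟩) = |⟨+z|+y⟩|² = 1/2.
Joint probability = 1/2 × 1/2 = 0.2500.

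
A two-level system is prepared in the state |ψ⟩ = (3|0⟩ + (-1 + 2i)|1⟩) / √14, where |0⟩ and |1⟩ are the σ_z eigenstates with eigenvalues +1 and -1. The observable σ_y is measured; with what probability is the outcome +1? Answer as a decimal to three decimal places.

|+y⟩ = (|0⟩ + i|1⟩)/√2, so ⟨+y|ψ⟩ = (5 + i) / (√2·√14).
P = |5 + i|² / 28 = 26/28.

0.929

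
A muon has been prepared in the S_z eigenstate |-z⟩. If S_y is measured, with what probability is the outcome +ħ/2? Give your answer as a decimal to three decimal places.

In the S_z basis, |-z⟩ = |-z⟩ and |+y⟩ = (|+z⟩ + i|-z⟩)/√2.
|⟨+y|-z⟩|² = 1/2.

0.500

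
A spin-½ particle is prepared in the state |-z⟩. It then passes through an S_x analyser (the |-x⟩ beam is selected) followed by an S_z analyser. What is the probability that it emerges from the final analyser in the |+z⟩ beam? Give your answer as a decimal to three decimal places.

0.250

First analyser (S_x): from |-z⟩, P(|-x⟩) = 1/2.
After stage 1 the state is |-x⟩; P(|+z⟩) = |⟨+z|-x⟩|² = 1/2.
Joint probability = 1/2 × 1/2 = 0.250.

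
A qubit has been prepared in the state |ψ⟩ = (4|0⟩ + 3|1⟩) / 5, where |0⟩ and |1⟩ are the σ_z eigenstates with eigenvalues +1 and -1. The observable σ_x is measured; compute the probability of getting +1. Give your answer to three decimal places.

|+x⟩ = (|0⟩ + |1⟩)/√2, so ⟨+x|ψ⟩ = (7) / (√2·5).
P = |7|² / 50 = 49/50.

0.980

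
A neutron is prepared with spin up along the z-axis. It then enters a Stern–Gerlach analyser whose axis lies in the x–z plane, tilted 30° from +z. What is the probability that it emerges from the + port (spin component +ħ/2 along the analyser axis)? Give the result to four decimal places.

0.9330

For spin-½, the probability of finding spin-up along an axis at angle θ to the initial spin direction is cos²(θ/2); spin-down is sin²(θ/2).
θ = 30°, so P = cos²(15°) ≈ 0.9330.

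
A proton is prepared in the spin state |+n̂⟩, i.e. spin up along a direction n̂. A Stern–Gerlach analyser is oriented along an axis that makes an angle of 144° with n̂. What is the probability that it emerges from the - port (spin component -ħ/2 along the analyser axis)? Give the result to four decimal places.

For spin-½, the probability of finding spin-up along an axis at angle θ to the initial spin direction is cos²(θ/2); spin-down is sin²(θ/2).
θ = 144°, so P = sin²(72°) ≈ 0.9045.

0.9045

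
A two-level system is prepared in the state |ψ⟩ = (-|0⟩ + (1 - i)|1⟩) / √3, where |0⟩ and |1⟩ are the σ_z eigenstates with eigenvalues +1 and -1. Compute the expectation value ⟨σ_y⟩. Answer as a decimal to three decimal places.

0.667

⟨σ_y⟩ = 2 Im(a* b)/(|a|²+|b|²) with a = -1, b = (1 - i).
a* b = (-1 + i), so ⟨σ_y⟩ = 2/3.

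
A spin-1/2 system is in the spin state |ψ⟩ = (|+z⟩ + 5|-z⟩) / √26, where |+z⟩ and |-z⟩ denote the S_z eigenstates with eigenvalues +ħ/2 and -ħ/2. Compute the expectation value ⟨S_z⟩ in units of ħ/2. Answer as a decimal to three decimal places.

⟨σ_z⟩ = |a|² - |b|² divided by |a|²+|b|², with a, b the |+z⟩, |-z⟩ amplitudes.
= (1 - 25)/26 = -24/26.
⟨S_z⟩ = (ħ/2)·⟨σ_z⟩.

-0.923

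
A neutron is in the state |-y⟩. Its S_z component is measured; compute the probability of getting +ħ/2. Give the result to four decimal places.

0.5000

In the S_z basis, |-y⟩ = (|+z⟩ - i|-z⟩)/√2 and |+z⟩ = |+z⟩.
|⟨+z|-y⟩|² = 1/2.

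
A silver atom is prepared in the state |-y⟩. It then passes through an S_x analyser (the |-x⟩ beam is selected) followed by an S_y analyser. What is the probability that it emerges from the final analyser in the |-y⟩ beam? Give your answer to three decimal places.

0.250

First analyser (S_x): from |-y⟩, P(|-x⟩) = 1/2.
After stage 1 the state is |-x⟩; P(|-y⟩) = |⟨-y|-x⟩|² = 1/2.
Joint probability = 1/2 × 1/2 = 0.250.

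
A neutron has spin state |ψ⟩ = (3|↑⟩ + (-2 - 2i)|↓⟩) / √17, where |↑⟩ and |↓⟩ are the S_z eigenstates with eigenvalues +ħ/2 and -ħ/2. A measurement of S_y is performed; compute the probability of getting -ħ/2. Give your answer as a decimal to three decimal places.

|-y⟩ = (|↑⟩ - i|↓⟩)/√2, so ⟨-y|ψ⟩ = (5 - 2i) / (√2·√17).
P = |5 - 2i|² / 34 = 29/34.

0.853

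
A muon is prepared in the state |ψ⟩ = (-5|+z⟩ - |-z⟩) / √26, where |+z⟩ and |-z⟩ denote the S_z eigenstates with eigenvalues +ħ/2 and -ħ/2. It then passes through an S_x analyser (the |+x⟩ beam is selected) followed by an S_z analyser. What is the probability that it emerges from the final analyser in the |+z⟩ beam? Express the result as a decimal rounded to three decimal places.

0.346

First analyser (S_x): P(|+x⟩) = |⟨+x|ψ⟩|² = 36/52.
After stage 1 the state is |+x⟩; P(|+z⟩) = |⟨+z|+x⟩|² = 1/2.
Joint probability = 36/52 × 1/2 = 0.346.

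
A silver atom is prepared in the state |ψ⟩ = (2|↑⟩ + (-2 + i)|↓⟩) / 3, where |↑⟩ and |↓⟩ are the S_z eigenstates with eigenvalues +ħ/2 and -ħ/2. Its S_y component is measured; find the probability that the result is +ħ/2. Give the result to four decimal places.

0.7222

|+y⟩ = (|↑⟩ + i|↓⟩)/√2, so ⟨+y|ψ⟩ = (3 + 2i) / (√2·3).
P = |3 + 2i|² / 18 = 13/18.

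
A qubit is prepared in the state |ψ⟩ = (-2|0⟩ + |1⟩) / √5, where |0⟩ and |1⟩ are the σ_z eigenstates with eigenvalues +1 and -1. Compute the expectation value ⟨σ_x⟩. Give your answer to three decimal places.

⟨σ_x⟩ = 2 Re(a* b)/(|a|²+|b|²) with a = -2, b = 1.
a* b = -2, so ⟨σ_x⟩ = -4/5.

-0.800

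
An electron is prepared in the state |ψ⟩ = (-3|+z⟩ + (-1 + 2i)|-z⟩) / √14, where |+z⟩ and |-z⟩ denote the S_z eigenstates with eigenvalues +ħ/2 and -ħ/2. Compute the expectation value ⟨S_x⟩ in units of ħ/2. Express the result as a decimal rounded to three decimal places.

⟨σ_x⟩ = 2 Re(a* b)/(|a|²+|b|²) with a = -3, b = (-1 + 2i).
a* b = (3 - 6i), so ⟨σ_x⟩ = 6/14.
⟨S_x⟩ = (ħ/2)·⟨σ_x⟩.

0.429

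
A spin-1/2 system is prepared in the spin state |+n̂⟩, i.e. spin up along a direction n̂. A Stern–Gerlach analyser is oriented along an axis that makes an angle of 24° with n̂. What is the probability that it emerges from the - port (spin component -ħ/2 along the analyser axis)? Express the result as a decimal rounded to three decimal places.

For spin-½, the probability of finding spin-up along an axis at angle θ to the initial spin direction is cos²(θ/2); spin-down is sin²(θ/2).
θ = 24°, so P = sin²(12°) ≈ 0.043.

0.043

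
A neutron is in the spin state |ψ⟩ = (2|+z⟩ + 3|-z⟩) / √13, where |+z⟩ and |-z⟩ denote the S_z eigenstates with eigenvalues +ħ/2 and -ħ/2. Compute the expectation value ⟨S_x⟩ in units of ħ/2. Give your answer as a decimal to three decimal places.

⟨σ_x⟩ = 2 Re(a* b)/(|a|²+|b|²) with a = 2, b = 3.
a* b = 6, so ⟨σ_x⟩ = 12/13.
⟨S_x⟩ = (ħ/2)·⟨σ_x⟩.

0.923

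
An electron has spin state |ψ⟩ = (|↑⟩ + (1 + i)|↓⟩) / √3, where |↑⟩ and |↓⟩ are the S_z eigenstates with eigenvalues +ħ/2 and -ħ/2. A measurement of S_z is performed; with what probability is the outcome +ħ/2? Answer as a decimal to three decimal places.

The +ħ/2 outcome corresponds to |↑⟩. Its amplitude in |ψ⟩ is 1/√3.
P = |1|² / 3 = 1/3.

0.333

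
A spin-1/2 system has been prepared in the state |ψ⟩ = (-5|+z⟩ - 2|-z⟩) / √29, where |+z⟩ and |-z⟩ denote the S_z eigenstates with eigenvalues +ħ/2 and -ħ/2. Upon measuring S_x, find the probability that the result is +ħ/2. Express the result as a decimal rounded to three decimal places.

0.845

|+x⟩ = (|+z⟩ + |-z⟩)/√2, so ⟨+x|ψ⟩ = (-7) / (√2·√29).
P = |-7|² / 58 = 49/58.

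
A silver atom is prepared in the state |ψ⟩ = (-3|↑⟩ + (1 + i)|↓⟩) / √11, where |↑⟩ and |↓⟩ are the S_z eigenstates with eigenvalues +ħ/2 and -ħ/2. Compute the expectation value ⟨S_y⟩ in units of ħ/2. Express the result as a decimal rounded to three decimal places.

-0.545

⟨σ_y⟩ = 2 Im(a* b)/(|a|²+|b|²) with a = -3, b = (1 + i).
a* b = (-3 - 3i), so ⟨σ_y⟩ = -6/11.
⟨S_y⟩ = (ħ/2)·⟨σ_y⟩.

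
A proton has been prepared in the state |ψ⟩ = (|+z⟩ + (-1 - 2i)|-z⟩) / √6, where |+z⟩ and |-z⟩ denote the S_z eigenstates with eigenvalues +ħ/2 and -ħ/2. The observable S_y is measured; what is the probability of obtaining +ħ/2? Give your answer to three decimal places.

|+y⟩ = (|+z⟩ + i|-z⟩)/√2, so ⟨+y|ψ⟩ = (-1 + i) / (√2·√6).
P = |-1 + i|² / 12 = 2/12.

0.167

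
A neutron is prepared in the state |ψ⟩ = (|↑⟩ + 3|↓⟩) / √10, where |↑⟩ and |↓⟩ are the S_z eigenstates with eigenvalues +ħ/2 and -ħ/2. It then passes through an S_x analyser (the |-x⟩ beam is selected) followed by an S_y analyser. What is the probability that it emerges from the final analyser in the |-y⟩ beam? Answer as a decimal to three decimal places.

0.100

First analyser (S_x): P(|-x⟩) = |⟨-x|ψ⟩|² = 4/20.
After stage 1 the state is |-x⟩; P(|-y⟩) = |⟨-y|-x⟩|² = 1/2.
Joint probability = 4/20 × 1/2 = 0.100.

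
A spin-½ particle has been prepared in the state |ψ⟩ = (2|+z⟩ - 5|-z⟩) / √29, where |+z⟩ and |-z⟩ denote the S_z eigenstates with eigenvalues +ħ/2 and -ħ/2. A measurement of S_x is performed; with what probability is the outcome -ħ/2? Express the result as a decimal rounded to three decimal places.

|-x⟩ = (|+z⟩ - |-z⟩)/√2, so ⟨-x|ψ⟩ = (7) / (√2·√29).
P = |7|² / 58 = 49/58.

0.845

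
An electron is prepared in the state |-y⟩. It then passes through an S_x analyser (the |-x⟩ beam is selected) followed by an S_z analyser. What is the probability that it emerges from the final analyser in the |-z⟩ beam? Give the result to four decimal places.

0.2500

First analyser (S_x): from |-y⟩, P(|-x⟩) = 1/2.
After stage 1 the state is |-x⟩; P(|-z⟩) = |⟨-z|-x⟩|² = 1/2.
Joint probability = 1/2 × 1/2 = 0.2500.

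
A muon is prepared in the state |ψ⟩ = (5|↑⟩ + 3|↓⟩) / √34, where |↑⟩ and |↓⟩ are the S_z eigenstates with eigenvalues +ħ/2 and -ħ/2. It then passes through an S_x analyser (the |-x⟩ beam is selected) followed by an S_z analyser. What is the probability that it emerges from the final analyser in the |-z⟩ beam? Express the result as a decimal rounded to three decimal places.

First analyser (S_x): P(|-x⟩) = |⟨-x|ψ⟩|² = 4/68.
After stage 1 the state is |-x⟩; P(|-z⟩) = |⟨-z|-x⟩|² = 1/2.
Joint probability = 4/68 × 1/2 = 0.029.

0.029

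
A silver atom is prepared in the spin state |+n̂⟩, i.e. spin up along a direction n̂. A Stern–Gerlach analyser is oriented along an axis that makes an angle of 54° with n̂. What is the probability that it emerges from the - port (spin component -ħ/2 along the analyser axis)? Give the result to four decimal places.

0.2061

For spin-½, the probability of finding spin-up along an axis at angle θ to the initial spin direction is cos²(θ/2); spin-down is sin²(θ/2).
θ = 54°, so P = sin²(27°) ≈ 0.2061.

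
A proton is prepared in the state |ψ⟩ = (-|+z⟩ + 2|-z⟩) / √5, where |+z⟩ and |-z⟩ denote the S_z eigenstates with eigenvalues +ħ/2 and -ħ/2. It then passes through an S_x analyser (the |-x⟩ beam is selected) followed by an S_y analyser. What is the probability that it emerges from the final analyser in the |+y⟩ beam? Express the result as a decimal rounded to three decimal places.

First analyser (S_x): P(|-x⟩) = |⟨-x|ψ⟩|² = 9/10.
After stage 1 the state is |-x⟩; P(|+y⟩) = |⟨+y|-x⟩|² = 1/2.
Joint probability = 9/10 × 1/2 = 0.450.

0.450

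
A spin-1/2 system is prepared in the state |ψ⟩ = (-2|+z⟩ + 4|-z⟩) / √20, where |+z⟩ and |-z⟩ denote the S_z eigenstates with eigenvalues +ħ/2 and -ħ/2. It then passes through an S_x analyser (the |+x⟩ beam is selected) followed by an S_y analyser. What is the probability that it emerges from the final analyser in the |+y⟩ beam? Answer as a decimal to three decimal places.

First analyser (S_x): P(|+x⟩) = |⟨+x|ψ⟩|² = 4/40.
After stage 1 the state is |+x⟩; P(|+y⟩) = |⟨+y|+x⟩|² = 1/2.
Joint probability = 4/40 × 1/2 = 0.050.

0.050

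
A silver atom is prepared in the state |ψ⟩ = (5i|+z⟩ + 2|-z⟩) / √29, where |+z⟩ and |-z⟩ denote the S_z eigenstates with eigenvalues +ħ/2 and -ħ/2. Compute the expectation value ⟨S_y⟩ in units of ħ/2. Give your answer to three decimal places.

-0.690

⟨σ_y⟩ = 2 Im(a* b)/(|a|²+|b|²) with a = 5i, b = 2.
a* b = -10i, so ⟨σ_y⟩ = -20/29.
⟨S_y⟩ = (ħ/2)·⟨σ_y⟩.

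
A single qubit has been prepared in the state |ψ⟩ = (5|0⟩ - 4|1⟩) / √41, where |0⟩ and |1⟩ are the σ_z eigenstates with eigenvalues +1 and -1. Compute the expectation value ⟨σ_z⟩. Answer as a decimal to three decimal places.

0.220

⟨σ_z⟩ = |a|² - |b|² divided by |a|²+|b|², with a, b the |0⟩, |1⟩ amplitudes.
= (25 - 16)/41 = 9/41.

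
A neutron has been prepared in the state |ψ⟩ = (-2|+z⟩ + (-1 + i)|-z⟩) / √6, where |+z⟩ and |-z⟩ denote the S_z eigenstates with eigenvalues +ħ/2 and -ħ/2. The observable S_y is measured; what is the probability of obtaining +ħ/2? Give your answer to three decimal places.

0.167

|+y⟩ = (|+z⟩ + i|-z⟩)/√2, so ⟨+y|ψ⟩ = (-1 + i) / (√2·√6).
P = |-1 + i|² / 12 = 2/12.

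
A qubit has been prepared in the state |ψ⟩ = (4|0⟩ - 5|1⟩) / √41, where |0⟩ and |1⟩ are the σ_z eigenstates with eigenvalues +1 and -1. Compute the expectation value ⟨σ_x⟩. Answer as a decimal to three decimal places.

⟨σ_x⟩ = 2 Re(a* b)/(|a|²+|b|²) with a = 4, b = -5.
a* b = -20, so ⟨σ_x⟩ = -40/41.

-0.976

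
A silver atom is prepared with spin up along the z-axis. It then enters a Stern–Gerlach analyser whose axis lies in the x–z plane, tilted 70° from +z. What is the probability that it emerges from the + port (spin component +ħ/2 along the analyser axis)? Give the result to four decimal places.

For spin-½, the probability of finding spin-up along an axis at angle θ to the initial spin direction is cos²(θ/2); spin-down is sin²(θ/2).
θ = 70°, so P = cos²(35°) ≈ 0.6710.

0.6710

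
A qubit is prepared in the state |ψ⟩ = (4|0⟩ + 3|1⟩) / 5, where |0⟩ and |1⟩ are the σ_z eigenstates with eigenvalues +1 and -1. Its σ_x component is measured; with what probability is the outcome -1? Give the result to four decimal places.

|-x⟩ = (|0⟩ - |1⟩)/√2, so ⟨-x|ψ⟩ = (1) / (√2·5).
P = |1|² / 50 = 1/50.

0.0200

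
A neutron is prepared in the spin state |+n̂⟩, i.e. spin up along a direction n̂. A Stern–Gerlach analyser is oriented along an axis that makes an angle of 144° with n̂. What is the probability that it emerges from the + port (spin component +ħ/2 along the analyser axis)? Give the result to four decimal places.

0.0955

For spin-½, the probability of finding spin-up along an axis at angle θ to the initial spin direction is cos²(θ/2); spin-down is sin²(θ/2).
θ = 144°, so P = cos²(72°) ≈ 0.0955.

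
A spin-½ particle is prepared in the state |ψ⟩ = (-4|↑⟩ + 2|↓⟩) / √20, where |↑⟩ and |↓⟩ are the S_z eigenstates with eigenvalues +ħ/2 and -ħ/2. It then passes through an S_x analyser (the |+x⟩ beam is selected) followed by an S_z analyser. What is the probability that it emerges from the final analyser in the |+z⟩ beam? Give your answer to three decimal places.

0.050

First analyser (S_x): P(|+x⟩) = |⟨+x|ψ⟩|² = 4/40.
After stage 1 the state is |+x⟩; P(|+z⟩) = |⟨+z|+x⟩|² = 1/2.
Joint probability = 4/40 × 1/2 = 0.050.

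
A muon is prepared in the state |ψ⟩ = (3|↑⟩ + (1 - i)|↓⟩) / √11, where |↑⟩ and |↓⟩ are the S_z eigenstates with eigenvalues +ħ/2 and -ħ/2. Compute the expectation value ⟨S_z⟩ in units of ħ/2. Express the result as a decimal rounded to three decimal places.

0.636

⟨σ_z⟩ = |a|² - |b|² divided by |a|²+|b|², with a, b the |↑⟩, |↓⟩ amplitudes.
= (9 - 2)/11 = 7/11.
⟨S_z⟩ = (ħ/2)·⟨σ_z⟩.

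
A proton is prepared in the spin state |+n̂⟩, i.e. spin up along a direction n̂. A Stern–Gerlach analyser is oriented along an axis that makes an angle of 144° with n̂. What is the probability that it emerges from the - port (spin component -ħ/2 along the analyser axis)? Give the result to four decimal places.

For spin-½, the probability of finding spin-up along an axis at angle θ to the initial spin direction is cos²(θ/2); spin-down is sin²(θ/2).
θ = 144°, so P = sin²(72°) ≈ 0.9045.

0.9045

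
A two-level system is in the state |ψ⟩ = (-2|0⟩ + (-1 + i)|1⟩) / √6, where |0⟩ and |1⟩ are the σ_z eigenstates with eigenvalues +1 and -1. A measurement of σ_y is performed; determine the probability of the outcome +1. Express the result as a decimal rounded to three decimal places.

|+y⟩ = (|0⟩ + i|1⟩)/√2, so ⟨+y|ψ⟩ = (-1 + i) / (√2·√6).
P = |-1 + i|² / 12 = 2/12.

0.167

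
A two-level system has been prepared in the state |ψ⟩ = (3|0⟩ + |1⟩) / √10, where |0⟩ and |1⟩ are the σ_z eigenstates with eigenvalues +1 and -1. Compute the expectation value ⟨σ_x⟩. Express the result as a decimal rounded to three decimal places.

0.600

⟨σ_x⟩ = 2 Re(a* b)/(|a|²+|b|²) with a = 3, b = 1.
a* b = 3, so ⟨σ_x⟩ = 6/10.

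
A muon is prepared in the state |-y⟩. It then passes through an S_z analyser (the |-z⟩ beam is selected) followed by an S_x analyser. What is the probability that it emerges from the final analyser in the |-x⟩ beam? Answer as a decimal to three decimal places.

First analyser (S_z): from |-y⟩, P(|-z⟩) = 1/2.
After stage 1 the state is |-z⟩; P(|-x⟩) = |⟨-x|-z⟩|² = 1/2.
Joint probability = 1/2 × 1/2 = 0.250.

0.250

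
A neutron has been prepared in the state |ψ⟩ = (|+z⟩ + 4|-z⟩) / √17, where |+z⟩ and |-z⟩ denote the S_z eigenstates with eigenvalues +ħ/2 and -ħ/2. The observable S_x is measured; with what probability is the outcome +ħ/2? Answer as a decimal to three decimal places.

|+x⟩ = (|+z⟩ + |-z⟩)/√2, so ⟨+x|ψ⟩ = (5) / (√2·√17).
P = |5|² / 34 = 25/34.

0.735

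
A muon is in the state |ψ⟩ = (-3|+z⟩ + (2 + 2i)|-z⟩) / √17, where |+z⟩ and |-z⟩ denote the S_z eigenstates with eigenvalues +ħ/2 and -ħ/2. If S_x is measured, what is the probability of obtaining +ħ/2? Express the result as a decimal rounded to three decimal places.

0.147

|+x⟩ = (|+z⟩ + |-z⟩)/√2, so ⟨+x|ψ⟩ = (-1 + 2i) / (√2·√17).
P = |-1 + 2i|² / 34 = 5/34.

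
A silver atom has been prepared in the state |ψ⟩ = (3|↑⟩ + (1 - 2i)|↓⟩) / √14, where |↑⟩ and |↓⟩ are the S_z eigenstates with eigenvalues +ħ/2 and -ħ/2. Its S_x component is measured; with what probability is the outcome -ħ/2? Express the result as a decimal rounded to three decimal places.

|-x⟩ = (|↑⟩ - |↓⟩)/√2, so ⟨-x|ψ⟩ = (2 + 2i) / (√2·√14).
P = |2 + 2i|² / 28 = 8/28.

0.286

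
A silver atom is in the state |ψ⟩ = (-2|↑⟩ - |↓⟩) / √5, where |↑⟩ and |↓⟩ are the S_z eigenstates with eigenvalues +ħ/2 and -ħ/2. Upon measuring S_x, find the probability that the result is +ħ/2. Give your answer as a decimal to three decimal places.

0.900

|+x⟩ = (|↑⟩ + |↓⟩)/√2, so ⟨+x|ψ⟩ = (-3) / (√2·√5).
P = |-3|² / 10 = 9/10.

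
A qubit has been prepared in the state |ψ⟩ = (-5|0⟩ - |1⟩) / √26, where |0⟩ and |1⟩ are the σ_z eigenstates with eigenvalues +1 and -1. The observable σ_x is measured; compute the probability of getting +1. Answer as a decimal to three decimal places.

0.692

|+x⟩ = (|0⟩ + |1⟩)/√2, so ⟨+x|ψ⟩ = (-6) / (√2·√26).
P = |-6|² / 52 = 36/52.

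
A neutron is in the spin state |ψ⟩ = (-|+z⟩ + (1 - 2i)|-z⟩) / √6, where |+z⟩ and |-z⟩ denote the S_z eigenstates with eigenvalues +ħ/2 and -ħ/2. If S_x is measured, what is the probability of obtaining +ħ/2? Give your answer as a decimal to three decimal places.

|+x⟩ = (|+z⟩ + |-z⟩)/√2, so ⟨+x|ψ⟩ = (-2i) / (√2·√6).
P = |-2i|² / 12 = 4/12.

0.333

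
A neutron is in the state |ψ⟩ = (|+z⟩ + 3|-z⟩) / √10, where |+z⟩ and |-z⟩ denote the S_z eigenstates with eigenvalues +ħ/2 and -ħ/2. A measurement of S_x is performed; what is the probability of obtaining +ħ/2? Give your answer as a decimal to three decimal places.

0.800

|+x⟩ = (|+z⟩ + |-z⟩)/√2, so ⟨+x|ψ⟩ = (4) / (√2·√10).
P = |4|² / 20 = 16/20.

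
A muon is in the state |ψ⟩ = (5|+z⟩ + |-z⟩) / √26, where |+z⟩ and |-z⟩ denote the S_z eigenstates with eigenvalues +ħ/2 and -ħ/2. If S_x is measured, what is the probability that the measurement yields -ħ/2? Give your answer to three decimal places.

0.308

|-x⟩ = (|+z⟩ - |-z⟩)/√2, so ⟨-x|ψ⟩ = (4) / (√2·√26).
P = |4|² / 52 = 16/52.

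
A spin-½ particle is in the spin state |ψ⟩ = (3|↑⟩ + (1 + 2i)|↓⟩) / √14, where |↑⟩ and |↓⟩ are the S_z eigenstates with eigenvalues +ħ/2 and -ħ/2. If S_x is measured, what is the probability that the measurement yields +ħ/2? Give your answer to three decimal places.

0.714

|+x⟩ = (|↑⟩ + |↓⟩)/√2, so ⟨+x|ψ⟩ = (4 + 2i) / (√2·√14).
P = |4 + 2i|² / 28 = 20/28.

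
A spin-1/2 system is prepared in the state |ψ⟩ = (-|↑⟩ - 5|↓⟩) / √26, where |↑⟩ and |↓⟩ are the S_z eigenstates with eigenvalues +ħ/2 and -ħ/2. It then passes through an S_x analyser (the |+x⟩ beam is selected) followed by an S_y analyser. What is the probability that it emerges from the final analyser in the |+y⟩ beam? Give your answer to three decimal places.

0.346

First analyser (S_x): P(|+x⟩) = |⟨+x|ψ⟩|² = 36/52.
After stage 1 the state is |+x⟩; P(|+y⟩) = |⟨+y|+x⟩|² = 1/2.
Joint probability = 36/52 × 1/2 = 0.346.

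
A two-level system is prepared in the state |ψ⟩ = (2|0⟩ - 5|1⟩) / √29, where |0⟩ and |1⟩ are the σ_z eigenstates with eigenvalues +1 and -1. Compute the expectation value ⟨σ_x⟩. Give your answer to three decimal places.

-0.690

⟨σ_x⟩ = 2 Re(a* b)/(|a|²+|b|²) with a = 2, b = -5.
a* b = -10, so ⟨σ_x⟩ = -20/29.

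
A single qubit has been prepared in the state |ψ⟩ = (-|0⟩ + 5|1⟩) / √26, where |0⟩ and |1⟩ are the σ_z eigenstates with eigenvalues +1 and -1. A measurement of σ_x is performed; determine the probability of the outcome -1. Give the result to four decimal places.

|-x⟩ = (|0⟩ - |1⟩)/√2, so ⟨-x|ψ⟩ = (-6) / (√2·√26).
P = |-6|² / 52 = 36/52.

0.6923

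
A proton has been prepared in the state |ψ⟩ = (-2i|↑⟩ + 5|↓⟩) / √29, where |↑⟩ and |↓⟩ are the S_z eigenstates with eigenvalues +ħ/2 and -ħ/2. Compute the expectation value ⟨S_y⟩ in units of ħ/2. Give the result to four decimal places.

⟨σ_y⟩ = 2 Im(a* b)/(|a|²+|b|²) with a = -2i, b = 5.
a* b = 10i, so ⟨σ_y⟩ = 20/29.
⟨S_y⟩ = (ħ/2)·⟨σ_y⟩.

0.6897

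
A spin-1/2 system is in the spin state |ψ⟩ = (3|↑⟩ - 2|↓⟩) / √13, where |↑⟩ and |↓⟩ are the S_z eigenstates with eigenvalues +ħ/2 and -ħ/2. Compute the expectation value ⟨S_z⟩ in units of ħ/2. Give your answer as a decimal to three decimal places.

⟨σ_z⟩ = |a|² - |b|² divided by |a|²+|b|², with a, b the |↑⟩, |↓⟩ amplitudes.
= (9 - 4)/13 = 5/13.
⟨S_z⟩ = (ħ/2)·⟨σ_z⟩.

0.385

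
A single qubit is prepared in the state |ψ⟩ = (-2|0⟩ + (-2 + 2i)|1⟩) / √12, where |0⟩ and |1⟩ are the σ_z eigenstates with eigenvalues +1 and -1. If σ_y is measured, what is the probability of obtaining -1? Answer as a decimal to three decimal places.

0.833

|-y⟩ = (|0⟩ - i|1⟩)/√2, so ⟨-y|ψ⟩ = (-4 - 2i) / (√2·√12).
P = |-4 - 2i|² / 24 = 20/24.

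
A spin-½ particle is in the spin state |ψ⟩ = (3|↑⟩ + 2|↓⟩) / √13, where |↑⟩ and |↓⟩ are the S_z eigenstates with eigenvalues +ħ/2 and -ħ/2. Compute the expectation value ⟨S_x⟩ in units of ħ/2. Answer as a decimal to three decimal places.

0.923

⟨σ_x⟩ = 2 Re(a* b)/(|a|²+|b|²) with a = 3, b = 2.
a* b = 6, so ⟨σ_x⟩ = 12/13.
⟨S_x⟩ = (ħ/2)·⟨σ_x⟩.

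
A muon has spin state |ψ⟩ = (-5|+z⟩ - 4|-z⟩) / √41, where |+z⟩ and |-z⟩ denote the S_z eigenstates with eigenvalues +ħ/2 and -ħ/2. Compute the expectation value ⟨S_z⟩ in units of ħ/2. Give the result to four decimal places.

⟨σ_z⟩ = |a|² - |b|² divided by |a|²+|b|², with a, b the |+z⟩, |-z⟩ amplitudes.
= (25 - 16)/41 = 9/41.
⟨S_z⟩ = (ħ/2)·⟨σ_z⟩.

0.2195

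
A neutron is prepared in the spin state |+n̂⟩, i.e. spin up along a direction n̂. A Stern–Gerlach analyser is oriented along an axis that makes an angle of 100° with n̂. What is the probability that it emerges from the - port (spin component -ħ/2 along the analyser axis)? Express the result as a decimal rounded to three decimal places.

For spin-½, the probability of finding spin-up along an axis at angle θ to the initial spin direction is cos²(θ/2); spin-down is sin²(θ/2).
θ = 100°, so P = sin²(50°) ≈ 0.587.

0.587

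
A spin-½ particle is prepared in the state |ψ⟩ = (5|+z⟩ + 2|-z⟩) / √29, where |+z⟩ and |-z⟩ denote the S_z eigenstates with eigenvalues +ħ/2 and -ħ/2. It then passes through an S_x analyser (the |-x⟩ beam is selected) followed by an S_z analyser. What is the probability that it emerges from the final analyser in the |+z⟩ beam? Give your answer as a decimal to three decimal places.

0.078

First analyser (S_x): P(|-x⟩) = |⟨-x|ψ⟩|² = 9/58.
After stage 1 the state is |-x⟩; P(|+z⟩) = |⟨+z|-x⟩|² = 1/2.
Joint probability = 9/58 × 1/2 = 0.078.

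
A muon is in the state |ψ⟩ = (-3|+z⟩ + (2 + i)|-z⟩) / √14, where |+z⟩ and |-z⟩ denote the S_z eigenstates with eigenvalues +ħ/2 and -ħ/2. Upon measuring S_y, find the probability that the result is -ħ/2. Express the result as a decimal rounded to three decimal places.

0.714

|-y⟩ = (|+z⟩ - i|-z⟩)/√2, so ⟨-y|ψ⟩ = (-4 + 2i) / (√2·√14).
P = |-4 + 2i|² / 28 = 20/28.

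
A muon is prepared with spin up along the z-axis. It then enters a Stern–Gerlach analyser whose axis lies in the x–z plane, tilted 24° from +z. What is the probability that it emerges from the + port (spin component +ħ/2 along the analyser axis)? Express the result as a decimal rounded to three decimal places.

0.957

For spin-½, the probability of finding spin-up along an axis at angle θ to the initial spin direction is cos²(θ/2); spin-down is sin²(θ/2).
θ = 24°, so P = cos²(12°) ≈ 0.957.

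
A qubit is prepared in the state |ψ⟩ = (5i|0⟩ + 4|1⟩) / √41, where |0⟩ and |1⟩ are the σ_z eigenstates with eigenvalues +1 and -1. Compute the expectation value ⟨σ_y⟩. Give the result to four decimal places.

⟨σ_y⟩ = 2 Im(a* b)/(|a|²+|b|²) with a = 5i, b = 4.
a* b = -20i, so ⟨σ_y⟩ = -40/41.

-0.9756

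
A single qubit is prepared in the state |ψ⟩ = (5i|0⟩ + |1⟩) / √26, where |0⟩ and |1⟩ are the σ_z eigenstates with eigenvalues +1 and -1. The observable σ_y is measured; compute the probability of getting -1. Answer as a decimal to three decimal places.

|-y⟩ = (|0⟩ - i|1⟩)/√2, so ⟨-y|ψ⟩ = (6i) / (√2·√26).
P = |6i|² / 52 = 36/52.

0.692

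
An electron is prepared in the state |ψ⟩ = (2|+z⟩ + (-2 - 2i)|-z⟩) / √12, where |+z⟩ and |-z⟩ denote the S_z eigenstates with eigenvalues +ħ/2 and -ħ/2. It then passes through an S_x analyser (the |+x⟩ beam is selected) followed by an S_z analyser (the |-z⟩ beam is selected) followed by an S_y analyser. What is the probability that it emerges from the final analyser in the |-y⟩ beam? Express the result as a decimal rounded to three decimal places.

First analyser (S_x): P(|+x⟩) = |⟨+x|ψ⟩|² = 4/24.
After stage 1 the state is |+x⟩; P(|-z⟩) = |⟨-z|+x⟩|² = 1/2.
After stage 2 the state is |-z⟩; P(|-y⟩) = |⟨-y|-z⟩|² = 1/2.
Joint probability = 4/24 × 1/2 × 1/2 = 0.042.

0.042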